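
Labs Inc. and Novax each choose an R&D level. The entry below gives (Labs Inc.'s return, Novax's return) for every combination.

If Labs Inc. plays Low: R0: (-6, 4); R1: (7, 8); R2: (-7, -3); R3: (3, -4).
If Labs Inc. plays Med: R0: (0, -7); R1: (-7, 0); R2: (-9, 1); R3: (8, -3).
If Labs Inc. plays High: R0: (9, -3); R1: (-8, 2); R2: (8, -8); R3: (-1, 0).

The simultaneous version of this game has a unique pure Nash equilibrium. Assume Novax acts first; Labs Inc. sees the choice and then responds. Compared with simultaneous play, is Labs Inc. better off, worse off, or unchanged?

unchanged

Labs Inc. best-responds to each possible Novax move:
- R0: Labs Inc. compares -6, 0, 9 and picks High; Novax would get -3.
- R1: Labs Inc. compares 7, -7, -8 and picks Low; Novax would get 8.
- R2: Labs Inc. compares -7, -9, 8 and picks High; Novax would get -8.
- R3: Labs Inc. compares 3, 8, -1 and picks Med; Novax would get -3.
Among -3, 8, -8, -3, the best is 8 at R1. Subgame-perfect outcome: (Low, R1) with payoffs (7, 8).
Now find the simultaneous Nash equilibrium.
Labs Inc.'s best replies: R0→High; R1→Low; R2→High; R3→Med.
Novax's best replies: Low→R1; Med→R2; High→R1.
The unique mutual best reply is (Low, R1), giving (7, 8).
Labs Inc. earns 7 sequentially versus 7 at the Nash outcome: unchanged.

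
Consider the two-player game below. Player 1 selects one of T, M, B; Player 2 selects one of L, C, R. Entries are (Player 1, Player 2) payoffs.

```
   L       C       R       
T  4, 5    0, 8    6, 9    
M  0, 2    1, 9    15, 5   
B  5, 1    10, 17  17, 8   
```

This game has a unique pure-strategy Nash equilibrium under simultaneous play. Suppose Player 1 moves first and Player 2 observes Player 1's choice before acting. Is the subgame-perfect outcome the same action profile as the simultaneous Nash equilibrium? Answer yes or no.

Work backward from Player 2's decision.
- T: Player 2 compares 5, 8, 9 and picks R; Player 1 would get 6.
- M: Player 2 compares 2, 9, 5 and picks C; Player 1 would get 1.
- B: Player 2 compares 1, 17, 8 and picks C; Player 1 would get 10.
Maximizing over 6, 1, 10, Player 1 chooses B. Subgame-perfect outcome: (B, C) with payoffs (10, 17).
Now find the simultaneous Nash equilibrium.
Player 1's best replies: L→B; C→B; R→B.
Player 2's best replies: T→R; M→C; B→C.
The unique mutual best reply is (B, C), giving (10, 17).
Sequential outcome (B, C) coincides with the Nash profile (B, C).

yes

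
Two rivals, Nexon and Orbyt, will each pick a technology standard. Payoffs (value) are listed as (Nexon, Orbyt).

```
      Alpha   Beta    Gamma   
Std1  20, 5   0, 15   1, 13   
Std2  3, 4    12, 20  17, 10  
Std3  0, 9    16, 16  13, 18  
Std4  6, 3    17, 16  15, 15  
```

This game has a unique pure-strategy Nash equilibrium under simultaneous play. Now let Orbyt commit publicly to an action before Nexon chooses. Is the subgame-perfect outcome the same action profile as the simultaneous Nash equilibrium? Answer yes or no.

yes

Solve by backward induction (Orbyt leads).
- Alpha: Nexon compares 20, 3, 0, 6 and picks Std1; Orbyt would get 5.
- Beta: Nexon compares 0, 12, 16, 17 and picks Std4; Orbyt would get 16.
- Gamma: Nexon compares 1, 17, 13, 15 and picks Std2; Orbyt would get 10.
Orbyt's induced payoffs are 5, 16, 10, so Orbyt commits to Beta. Subgame-perfect outcome: (Std4, Beta) with payoffs (17, 16).
For the simultaneous game, intersect best replies.
Nexon's best replies: Alpha→Std1; Beta→Std4; Gamma→Std2.
Orbyt's best replies: Std1→Beta; Std2→Beta; Std3→Gamma; Std4→Beta.
The unique mutual best reply is (Std4, Beta), giving (17, 16).
Sequential outcome (Std4, Beta) coincides with the Nash profile (Std4, Beta).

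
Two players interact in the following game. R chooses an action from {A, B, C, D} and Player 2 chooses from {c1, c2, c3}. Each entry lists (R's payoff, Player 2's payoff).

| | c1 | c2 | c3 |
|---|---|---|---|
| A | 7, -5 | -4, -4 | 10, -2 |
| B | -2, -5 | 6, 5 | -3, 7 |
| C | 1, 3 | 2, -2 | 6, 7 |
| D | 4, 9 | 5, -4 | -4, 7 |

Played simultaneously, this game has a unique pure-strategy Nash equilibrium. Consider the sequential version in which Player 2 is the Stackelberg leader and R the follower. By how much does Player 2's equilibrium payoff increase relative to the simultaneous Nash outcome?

7

Work backward from R's decision.
- c1: R compares 7, -2, 1, 4 and picks A; Player 2 would get -5.
- c2: R compares -4, 6, 2, 5 and picks B; Player 2 would get 5.
- c3: R compares 10, -3, 6, -4 and picks A; Player 2 would get -2.
Player 2's induced payoffs are -5, 5, -2, so Player 2 commits to c2. Subgame-perfect outcome: (B, c2) with payoffs (6, 5).
Now find the simultaneous Nash equilibrium.
R's best replies: c1→A; c2→B; c3→A.
Player 2's best replies: A→c3; B→c3; C→c3; D→c1.
Only (A, c3) has each player best-responding; Nash payoffs (10, -2).
Player 2's commitment gain: 5 − -2 = 7.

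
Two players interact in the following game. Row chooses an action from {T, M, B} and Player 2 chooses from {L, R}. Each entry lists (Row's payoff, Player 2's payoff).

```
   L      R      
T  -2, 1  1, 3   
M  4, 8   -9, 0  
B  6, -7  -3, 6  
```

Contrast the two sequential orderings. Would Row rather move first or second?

first

If Row leads: Player 2's best replies are T→R, M→L, B→R; Row's induced payoffs 1, 4, -3; outcome (M, L), payoffs (4, 8).
If Player 2 leads: Row's best replies are L→B, R→T; Player 2's induced payoffs -7, 3; outcome (T, R), payoffs (1, 3).
Row gets 4 moving first and 1 moving second, so Row prefers to move first.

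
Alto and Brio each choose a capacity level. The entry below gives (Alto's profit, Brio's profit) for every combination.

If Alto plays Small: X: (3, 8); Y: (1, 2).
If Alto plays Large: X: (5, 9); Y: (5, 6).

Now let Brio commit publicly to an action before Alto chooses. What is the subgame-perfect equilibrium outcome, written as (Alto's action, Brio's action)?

(Large, X)

Solve by backward induction (Brio leads).
- X: Alto compares 3, 5 and picks Large; Brio would get 9.
- Y: Alto compares 1, 5 and picks Large; Brio would get 6.
Maximizing over 9, 6, Brio chooses X. Subgame-perfect outcome: (Large, X) with payoffs (5, 9).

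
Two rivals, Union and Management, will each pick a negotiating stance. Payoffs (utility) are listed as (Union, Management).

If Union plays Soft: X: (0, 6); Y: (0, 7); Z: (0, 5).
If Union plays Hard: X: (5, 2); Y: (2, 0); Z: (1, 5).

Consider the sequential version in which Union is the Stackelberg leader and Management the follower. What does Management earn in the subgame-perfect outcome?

Work backward from Management's decision.
- Soft: Management compares 6, 7, 5 and picks Y; Union would get 0.
- Hard: Management compares 2, 0, 5 and picks Z; Union would get 1.
Among 0, 1, the best is 1 at Hard. Subgame-perfect outcome: (Hard, Z) with payoffs (1, 5).

5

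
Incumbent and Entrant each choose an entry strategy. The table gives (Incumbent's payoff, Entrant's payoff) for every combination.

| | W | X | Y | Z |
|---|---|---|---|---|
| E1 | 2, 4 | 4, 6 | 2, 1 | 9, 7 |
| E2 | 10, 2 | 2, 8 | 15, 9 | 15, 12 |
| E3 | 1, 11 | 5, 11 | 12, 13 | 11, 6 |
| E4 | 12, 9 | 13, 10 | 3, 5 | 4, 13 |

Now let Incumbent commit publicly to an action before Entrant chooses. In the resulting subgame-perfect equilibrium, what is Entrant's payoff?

Solve by backward induction (Incumbent leads).
- E1: BR = Z, leader payoff 9.
- E2: BR = Z, leader payoff 15.
- E3: BR = Y, leader payoff 12.
- E4: BR = Z, leader payoff 4.
Incumbent's induced payoffs are 9, 15, 12, 4, so Incumbent commits to E2. Subgame-perfect outcome: (E2, Z) with payoffs (15, 12).

12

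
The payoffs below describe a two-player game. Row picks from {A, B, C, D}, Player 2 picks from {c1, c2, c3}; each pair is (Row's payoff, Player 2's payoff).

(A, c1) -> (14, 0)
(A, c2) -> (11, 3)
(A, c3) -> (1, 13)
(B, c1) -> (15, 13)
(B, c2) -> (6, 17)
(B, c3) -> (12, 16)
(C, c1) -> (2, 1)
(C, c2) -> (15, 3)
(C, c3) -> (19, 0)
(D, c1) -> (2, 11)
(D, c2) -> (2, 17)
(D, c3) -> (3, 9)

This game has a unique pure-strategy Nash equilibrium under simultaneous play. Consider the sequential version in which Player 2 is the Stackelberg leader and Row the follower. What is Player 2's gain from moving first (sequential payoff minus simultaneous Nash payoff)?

10

Solve by backward induction (Player 2 leads).
- c1: BR = B, leader payoff 13.
- c2: BR = C, leader payoff 3.
- c3: BR = C, leader payoff 0.
Among 13, 3, 0, the best is 13 at c1. Subgame-perfect outcome: (B, c1) with payoffs (15, 13).
Under simultaneous play:
Row's best replies: c1→B; c2→C; c3→C.
Player 2's best replies: A→c3; B→c2; C→c2; D→c2.
The unique mutual best reply is (C, c2), giving (15, 3).
Player 2's commitment gain: 13 − 3 = 10.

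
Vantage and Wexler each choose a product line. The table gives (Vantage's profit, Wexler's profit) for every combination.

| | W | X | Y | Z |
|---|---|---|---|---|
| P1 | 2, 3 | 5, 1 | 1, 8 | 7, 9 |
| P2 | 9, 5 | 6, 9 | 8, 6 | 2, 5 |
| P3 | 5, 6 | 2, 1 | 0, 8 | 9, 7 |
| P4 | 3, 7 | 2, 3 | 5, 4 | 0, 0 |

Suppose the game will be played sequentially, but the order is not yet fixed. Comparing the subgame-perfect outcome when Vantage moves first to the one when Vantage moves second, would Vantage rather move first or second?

If Vantage leads: Wexler's best replies are P1→Z, P2→X, P3→Y, P4→W; Vantage's induced payoffs 7, 6, 0, 3; outcome (P1, Z), payoffs (7, 9).
If Wexler leads: Vantage's best replies are W→P2, X→P2, Y→P2, Z→P3; Wexler's induced payoffs 5, 9, 6, 7; outcome (P2, X), payoffs (6, 9).
Vantage gets 7 moving first and 6 moving second, so Vantage prefers to move first.

first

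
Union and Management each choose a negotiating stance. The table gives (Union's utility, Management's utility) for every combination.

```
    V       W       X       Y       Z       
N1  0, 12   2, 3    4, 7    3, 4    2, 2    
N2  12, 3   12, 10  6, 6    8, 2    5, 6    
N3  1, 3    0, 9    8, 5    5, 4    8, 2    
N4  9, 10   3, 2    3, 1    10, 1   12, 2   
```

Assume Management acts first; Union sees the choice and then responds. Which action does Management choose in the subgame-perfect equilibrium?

W

Work backward from Union's decision.
- V → Union plays N2 (best of 0, 12, 1, 9); Management gets 3.
- W → Union plays N2 (best of 2, 12, 0, 3); Management gets 10.
- X → Union plays N3 (best of 4, 6, 8, 3); Management gets 5.
- Y → Union plays N4 (best of 3, 8, 5, 10); Management gets 1.
- Z → Union plays N4 (best of 2, 5, 8, 12); Management gets 2.
Maximizing over 3, 10, 5, 1, 2, Management chooses W. Subgame-perfect outcome: (N2, W) with payoffs (12, 10).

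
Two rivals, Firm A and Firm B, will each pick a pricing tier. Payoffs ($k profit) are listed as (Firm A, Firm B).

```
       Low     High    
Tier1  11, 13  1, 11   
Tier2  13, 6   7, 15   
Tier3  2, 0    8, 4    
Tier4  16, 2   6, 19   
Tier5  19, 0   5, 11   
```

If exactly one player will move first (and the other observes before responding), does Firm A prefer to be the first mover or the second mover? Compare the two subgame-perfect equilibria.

first

If Firm A leads: Firm B's best replies are Tier1→Low, Tier2→High, Tier3→High, Tier4→High, Tier5→High; Firm A's induced payoffs 11, 7, 8, 6, 5; outcome (Tier1, Low), payoffs (11, 13).
If Firm B leads: Firm A's best replies are Low→Tier5, High→Tier3; Firm B's induced payoffs 0, 4; outcome (Tier3, High), payoffs (8, 4).
Firm A gets 11 moving first and 8 moving second, so Firm A prefers to move first.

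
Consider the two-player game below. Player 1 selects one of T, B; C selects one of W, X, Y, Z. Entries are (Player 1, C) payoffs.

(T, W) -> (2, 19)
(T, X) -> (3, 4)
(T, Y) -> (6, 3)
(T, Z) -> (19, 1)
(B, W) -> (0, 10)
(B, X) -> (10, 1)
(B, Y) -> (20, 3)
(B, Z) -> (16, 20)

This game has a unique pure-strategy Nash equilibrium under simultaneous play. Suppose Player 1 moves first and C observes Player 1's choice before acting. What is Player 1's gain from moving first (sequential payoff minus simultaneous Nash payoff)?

14

Solve by backward induction (Player 1 leads).
- T: C compares 19, 4, 3, 1 and picks W; Player 1 would get 2.
- B: C compares 10, 1, 3, 20 and picks Z; Player 1 would get 16.
Maximizing over 2, 16, Player 1 chooses B. Subgame-perfect outcome: (B, Z) with payoffs (16, 20).
Under simultaneous play:
Player 1's best replies: W→T; X→B; Y→B; Z→T.
C's best replies: T→W; B→Z.
Only (T, W) has each player best-responding; Nash payoffs (2, 19).
Player 1's commitment gain: 16 − 2 = 14.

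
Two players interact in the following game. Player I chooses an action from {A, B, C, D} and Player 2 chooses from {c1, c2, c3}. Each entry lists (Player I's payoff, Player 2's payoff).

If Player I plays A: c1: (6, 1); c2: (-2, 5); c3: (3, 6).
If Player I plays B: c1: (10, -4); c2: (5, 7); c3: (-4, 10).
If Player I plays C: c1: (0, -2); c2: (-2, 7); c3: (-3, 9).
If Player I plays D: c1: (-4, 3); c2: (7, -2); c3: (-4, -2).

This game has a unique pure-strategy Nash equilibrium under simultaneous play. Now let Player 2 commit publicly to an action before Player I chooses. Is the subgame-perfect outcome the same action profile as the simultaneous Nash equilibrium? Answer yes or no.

Player I best-responds to each possible Player 2 move:
- c1 → Player I plays B (best of 6, 10, 0, -4); Player 2 gets -4.
- c2 → Player I plays D (best of -2, 5, -2, 7); Player 2 gets -2.
- c3 → Player I plays A (best of 3, -4, -3, -4); Player 2 gets 6.
Player 2's induced payoffs are -4, -2, 6, so Player 2 commits to c3. Subgame-perfect outcome: (A, c3) with payoffs (3, 6).
Now find the simultaneous Nash equilibrium.
Player I's best replies: c1→B; c2→D; c3→A.
Player 2's best replies: A→c3; B→c3; C→c3; D→c1.
The unique mutual best reply is (A, c3), giving (3, 6).
Sequential outcome (A, c3) coincides with the Nash profile (A, c3).

yes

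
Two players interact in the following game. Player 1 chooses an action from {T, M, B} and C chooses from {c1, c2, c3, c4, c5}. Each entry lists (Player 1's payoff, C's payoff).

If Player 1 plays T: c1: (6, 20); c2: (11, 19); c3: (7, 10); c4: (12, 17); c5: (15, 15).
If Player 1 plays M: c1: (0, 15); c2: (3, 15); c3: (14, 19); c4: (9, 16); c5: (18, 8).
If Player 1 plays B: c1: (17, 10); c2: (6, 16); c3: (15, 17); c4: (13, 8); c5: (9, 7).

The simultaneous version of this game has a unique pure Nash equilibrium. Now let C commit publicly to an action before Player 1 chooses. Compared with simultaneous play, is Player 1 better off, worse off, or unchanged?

worse off

Backward induction with C moving first.
- c1: BR = B, leader payoff 10.
- c2: BR = T, leader payoff 19.
- c3: BR = B, leader payoff 17.
- c4: BR = B, leader payoff 8.
- c5: BR = M, leader payoff 8.
Among 10, 19, 17, 8, 8, the best is 19 at c2. Subgame-perfect outcome: (T, c2) with payoffs (11, 19).
Now find the simultaneous Nash equilibrium.
Player 1's best replies: c1→B; c2→T; c3→B; c4→B; c5→M.
C's best replies: T→c1; M→c3; B→c3.
The unique mutual best reply is (B, c3), giving (15, 17).
Player 1 earns 11 sequentially versus 15 at the Nash outcome: worse off.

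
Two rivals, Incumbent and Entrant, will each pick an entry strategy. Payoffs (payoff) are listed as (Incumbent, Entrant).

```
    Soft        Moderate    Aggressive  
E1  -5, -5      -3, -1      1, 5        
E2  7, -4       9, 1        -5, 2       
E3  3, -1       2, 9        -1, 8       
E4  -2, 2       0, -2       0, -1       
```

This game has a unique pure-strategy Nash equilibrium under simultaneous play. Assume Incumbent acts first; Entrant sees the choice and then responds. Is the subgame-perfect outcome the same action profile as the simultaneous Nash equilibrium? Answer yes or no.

Solve by backward induction (Incumbent leads).
- E1: Entrant compares -5, -1, 5 and picks Aggressive; Incumbent would get 1.
- E2: Entrant compares -4, 1, 2 and picks Aggressive; Incumbent would get -5.
- E3: Entrant compares -1, 9, 8 and picks Moderate; Incumbent would get 2.
- E4: Entrant compares 2, -2, -1 and picks Soft; Incumbent would get -2.
Maximizing over 1, -5, 2, -2, Incumbent chooses E3. Subgame-perfect outcome: (E3, Moderate) with payoffs (2, 9).
Now find the simultaneous Nash equilibrium.
Incumbent's best replies: Soft→E2; Moderate→E2; Aggressive→E1.
Entrant's best replies: E1→Aggressive; E2→Aggressive; E3→Moderate; E4→Soft.
Only (E1, Aggressive) has each player best-responding; Nash payoffs (1, 5).
Sequential outcome (E3, Moderate) differs from the Nash profile (E1, Aggressive).

no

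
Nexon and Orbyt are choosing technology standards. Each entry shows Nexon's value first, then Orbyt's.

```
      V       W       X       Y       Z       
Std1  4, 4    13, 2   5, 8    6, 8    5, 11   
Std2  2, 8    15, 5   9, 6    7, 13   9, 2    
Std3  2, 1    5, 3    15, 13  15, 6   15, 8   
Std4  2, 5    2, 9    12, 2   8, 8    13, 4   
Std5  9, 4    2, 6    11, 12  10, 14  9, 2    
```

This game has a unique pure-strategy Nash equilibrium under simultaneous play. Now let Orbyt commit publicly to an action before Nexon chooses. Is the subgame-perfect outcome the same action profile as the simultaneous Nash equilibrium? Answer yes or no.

yes

Backward induction with Orbyt moving first.
- V: Nexon compares 4, 2, 2, 2, 9 and picks Std5; Orbyt would get 4.
- W: Nexon compares 13, 15, 5, 2, 2 and picks Std2; Orbyt would get 5.
- X: Nexon compares 5, 9, 15, 12, 11 and picks Std3; Orbyt would get 13.
- Y: Nexon compares 6, 7, 15, 8, 10 and picks Std3; Orbyt would get 6.
- Z: Nexon compares 5, 9, 15, 13, 9 and picks Std3; Orbyt would get 8.
Among 4, 5, 13, 6, 8, the best is 13 at X. Subgame-perfect outcome: (Std3, X) with payoffs (15, 13).
Now find the simultaneous Nash equilibrium.
Nexon's best replies: V→Std5; W→Std2; X→Std3; Y→Std3; Z→Std3.
Orbyt's best replies: Std1→Z; Std2→Y; Std3→X; Std4→W; Std5→Y.
The unique mutual best reply is (Std3, X), giving (15, 13).
Sequential outcome (Std3, X) coincides with the Nash profile (Std3, X).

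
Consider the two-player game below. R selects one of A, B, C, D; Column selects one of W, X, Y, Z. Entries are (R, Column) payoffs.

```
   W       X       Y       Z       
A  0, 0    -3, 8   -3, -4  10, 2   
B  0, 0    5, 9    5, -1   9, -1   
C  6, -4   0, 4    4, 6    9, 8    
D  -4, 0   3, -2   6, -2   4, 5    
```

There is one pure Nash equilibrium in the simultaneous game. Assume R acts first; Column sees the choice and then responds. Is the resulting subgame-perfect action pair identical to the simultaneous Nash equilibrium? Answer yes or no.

Backward induction with R moving first.
- A → Column plays X (best of 0, 8, -4, 2); R gets -3.
- B → Column plays X (best of 0, 9, -1, -1); R gets 5.
- C → Column plays Z (best of -4, 4, 6, 8); R gets 9.
- D → Column plays Z (best of 0, -2, -2, 5); R gets 4.
Among -3, 5, 9, 4, the best is 9 at C. Subgame-perfect outcome: (C, Z) with payoffs (9, 8).
Under simultaneous play:
R's best replies: W→C; X→B; Y→D; Z→A.
Column's best replies: A→X; B→X; C→Z; D→Z.
Only (B, X) has each player best-responding; Nash payoffs (5, 9).
Sequential outcome (C, Z) differs from the Nash profile (B, X).

no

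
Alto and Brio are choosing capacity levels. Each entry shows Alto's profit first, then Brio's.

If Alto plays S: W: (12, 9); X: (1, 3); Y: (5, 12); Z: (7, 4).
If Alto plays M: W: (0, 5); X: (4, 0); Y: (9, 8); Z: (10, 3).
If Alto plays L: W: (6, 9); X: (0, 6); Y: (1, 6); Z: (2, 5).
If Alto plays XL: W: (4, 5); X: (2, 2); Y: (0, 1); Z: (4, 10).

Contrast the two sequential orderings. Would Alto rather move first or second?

second

If Alto leads: Brio's best replies are S→Y, M→Y, L→W, XL→Z; Alto's induced payoffs 5, 9, 6, 4; outcome (M, Y), payoffs (9, 8).
If Brio leads: Alto's best replies are W→S, X→M, Y→M, Z→M; Brio's induced payoffs 9, 0, 8, 3; outcome (S, W), payoffs (12, 9).
Alto gets 9 moving first and 12 moving second, so Alto prefers to move second.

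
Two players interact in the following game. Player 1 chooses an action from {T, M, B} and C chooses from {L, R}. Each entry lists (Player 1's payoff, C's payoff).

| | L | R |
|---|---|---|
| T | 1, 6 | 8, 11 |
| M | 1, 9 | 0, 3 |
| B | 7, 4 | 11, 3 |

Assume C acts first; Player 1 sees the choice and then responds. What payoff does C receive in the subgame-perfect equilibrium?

4

Backward induction with C moving first.
- L: Player 1 compares 1, 1, 7 and picks B; C would get 4.
- R: Player 1 compares 8, 0, 11 and picks B; C would get 3.
C's induced payoffs are 4, 3, so C commits to L. Subgame-perfect outcome: (B, L) with payoffs (7, 4).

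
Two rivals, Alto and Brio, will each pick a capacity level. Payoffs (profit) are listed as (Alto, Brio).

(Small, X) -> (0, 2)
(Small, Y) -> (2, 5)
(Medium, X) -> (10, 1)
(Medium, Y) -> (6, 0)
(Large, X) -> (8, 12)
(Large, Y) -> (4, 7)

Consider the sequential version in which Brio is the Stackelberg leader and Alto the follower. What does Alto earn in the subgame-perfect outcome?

Solve by backward induction (Brio leads).
- X: Alto compares 0, 10, 8 and picks Medium; Brio would get 1.
- Y: Alto compares 2, 6, 4 and picks Medium; Brio would get 0.
Among 1, 0, the best is 1 at X. Subgame-perfect outcome: (Medium, X) with payoffs (10, 1).

10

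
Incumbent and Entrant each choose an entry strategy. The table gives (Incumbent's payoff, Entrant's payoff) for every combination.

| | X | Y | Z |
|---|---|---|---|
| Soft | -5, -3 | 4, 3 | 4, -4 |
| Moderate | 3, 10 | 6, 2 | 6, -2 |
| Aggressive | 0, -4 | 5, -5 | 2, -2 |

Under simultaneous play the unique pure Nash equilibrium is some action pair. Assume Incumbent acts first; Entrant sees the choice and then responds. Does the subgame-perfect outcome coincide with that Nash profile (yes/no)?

no

Work backward from Entrant's decision.
- Soft → Entrant plays Y (best of -3, 3, -4); Incumbent gets 4.
- Moderate → Entrant plays X (best of 10, 2, -2); Incumbent gets 3.
- Aggressive → Entrant plays Z (best of -4, -5, -2); Incumbent gets 2.
Incumbent's induced payoffs are 4, 3, 2, so Incumbent commits to Soft. Subgame-perfect outcome: (Soft, Y) with payoffs (4, 3).
Now find the simultaneous Nash equilibrium.
Incumbent's best replies: X→Moderate; Y→Moderate; Z→Moderate.
Entrant's best replies: Soft→Y; Moderate→X; Aggressive→Z.
Only (Moderate, X) has each player best-responding; Nash payoffs (3, 10).
Sequential outcome (Soft, Y) differs from the Nash profile (Moderate, X).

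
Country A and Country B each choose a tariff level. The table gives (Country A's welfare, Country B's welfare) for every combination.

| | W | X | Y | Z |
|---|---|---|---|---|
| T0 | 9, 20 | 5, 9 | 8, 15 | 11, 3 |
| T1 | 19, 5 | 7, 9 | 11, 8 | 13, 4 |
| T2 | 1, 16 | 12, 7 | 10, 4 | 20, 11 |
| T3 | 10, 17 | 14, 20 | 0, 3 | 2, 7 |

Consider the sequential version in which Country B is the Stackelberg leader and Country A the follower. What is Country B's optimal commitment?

Solve by backward induction (Country B leads).
- W → Country A plays T1 (best of 9, 19, 1, 10); Country B gets 5.
- X → Country A plays T3 (best of 5, 7, 12, 14); Country B gets 20.
- Y → Country A plays T1 (best of 8, 11, 10, 0); Country B gets 8.
- Z → Country A plays T2 (best of 11, 13, 20, 2); Country B gets 11.
Maximizing over 5, 20, 8, 11, Country B chooses X. Subgame-perfect outcome: (T3, X) with payoffs (14, 20).

X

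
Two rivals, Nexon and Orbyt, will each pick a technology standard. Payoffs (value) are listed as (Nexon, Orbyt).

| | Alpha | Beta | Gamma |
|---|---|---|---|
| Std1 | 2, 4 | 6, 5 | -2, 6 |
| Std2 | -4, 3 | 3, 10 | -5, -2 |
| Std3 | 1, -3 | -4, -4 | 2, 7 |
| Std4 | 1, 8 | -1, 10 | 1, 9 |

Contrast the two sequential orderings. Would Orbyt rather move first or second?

second

If Nexon leads: Orbyt's best replies are Std1→Gamma, Std2→Beta, Std3→Gamma, Std4→Beta; Nexon's induced payoffs -2, 3, 2, -1; outcome (Std2, Beta), payoffs (3, 10).
If Orbyt leads: Nexon's best replies are Alpha→Std1, Beta→Std1, Gamma→Std3; Orbyt's induced payoffs 4, 5, 7; outcome (Std3, Gamma), payoffs (2, 7).
Orbyt gets 7 moving first and 10 moving second, so Orbyt prefers to move second.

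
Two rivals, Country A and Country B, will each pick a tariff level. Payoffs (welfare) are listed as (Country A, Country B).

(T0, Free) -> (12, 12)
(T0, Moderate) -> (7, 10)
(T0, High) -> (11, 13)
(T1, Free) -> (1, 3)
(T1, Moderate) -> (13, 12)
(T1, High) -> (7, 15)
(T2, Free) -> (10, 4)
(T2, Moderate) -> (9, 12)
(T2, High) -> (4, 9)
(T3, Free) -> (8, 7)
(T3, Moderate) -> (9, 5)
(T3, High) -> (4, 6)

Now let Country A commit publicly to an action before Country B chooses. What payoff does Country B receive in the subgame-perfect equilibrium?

13

Solve by backward induction (Country A leads).
- T0: BR = High, leader payoff 11.
- T1: BR = High, leader payoff 7.
- T2: BR = Moderate, leader payoff 9.
- T3: BR = Free, leader payoff 8.
Maximizing over 11, 7, 9, 8, Country A chooses T0. Subgame-perfect outcome: (T0, High) with payoffs (11, 13).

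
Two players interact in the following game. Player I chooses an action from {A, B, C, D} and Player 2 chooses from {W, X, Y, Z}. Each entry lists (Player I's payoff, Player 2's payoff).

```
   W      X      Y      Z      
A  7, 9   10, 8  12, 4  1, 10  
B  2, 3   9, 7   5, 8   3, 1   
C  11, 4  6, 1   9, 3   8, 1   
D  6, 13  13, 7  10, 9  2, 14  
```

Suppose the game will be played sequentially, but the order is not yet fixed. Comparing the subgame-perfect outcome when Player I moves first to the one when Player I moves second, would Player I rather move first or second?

If Player I leads: Player 2's best replies are A→Z, B→Y, C→W, D→Z; Player I's induced payoffs 1, 5, 11, 2; outcome (C, W), payoffs (11, 4).
If Player 2 leads: Player I's best replies are W→C, X→D, Y→A, Z→C; Player 2's induced payoffs 4, 7, 4, 1; outcome (D, X), payoffs (13, 7).
Player I gets 11 moving first and 13 moving second, so Player I prefers to move second.

second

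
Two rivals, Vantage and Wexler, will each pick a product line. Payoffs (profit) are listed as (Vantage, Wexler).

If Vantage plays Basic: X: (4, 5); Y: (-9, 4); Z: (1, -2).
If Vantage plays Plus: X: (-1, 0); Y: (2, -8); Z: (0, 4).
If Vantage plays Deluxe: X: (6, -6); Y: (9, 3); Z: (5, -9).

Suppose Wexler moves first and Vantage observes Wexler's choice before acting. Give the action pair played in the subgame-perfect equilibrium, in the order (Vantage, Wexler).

Solve by backward induction (Wexler leads).
- X: Vantage compares 4, -1, 6 and picks Deluxe; Wexler would get -6.
- Y: Vantage compares -9, 2, 9 and picks Deluxe; Wexler would get 3.
- Z: Vantage compares 1, 0, 5 and picks Deluxe; Wexler would get -9.
Among -6, 3, -9, the best is 3 at Y. Subgame-perfect outcome: (Deluxe, Y) with payoffs (9, 3).

(Deluxe, Y)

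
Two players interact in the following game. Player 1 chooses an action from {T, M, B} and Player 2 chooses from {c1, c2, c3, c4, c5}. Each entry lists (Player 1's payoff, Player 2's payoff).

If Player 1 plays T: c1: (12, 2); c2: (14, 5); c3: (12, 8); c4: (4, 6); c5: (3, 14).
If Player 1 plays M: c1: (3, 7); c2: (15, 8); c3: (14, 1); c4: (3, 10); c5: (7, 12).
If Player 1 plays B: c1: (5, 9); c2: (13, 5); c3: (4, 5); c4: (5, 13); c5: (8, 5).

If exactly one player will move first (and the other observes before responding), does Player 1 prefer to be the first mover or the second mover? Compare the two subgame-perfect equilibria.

first

If Player 1 leads: Player 2's best replies are T→c5, M→c5, B→c4; Player 1's induced payoffs 3, 7, 5; outcome (M, c5), payoffs (7, 12).
If Player 2 leads: Player 1's best replies are c1→T, c2→M, c3→M, c4→B, c5→B; Player 2's induced payoffs 2, 8, 1, 13, 5; outcome (B, c4), payoffs (5, 13).
Player 1 gets 7 moving first and 5 moving second, so Player 1 prefers to move first.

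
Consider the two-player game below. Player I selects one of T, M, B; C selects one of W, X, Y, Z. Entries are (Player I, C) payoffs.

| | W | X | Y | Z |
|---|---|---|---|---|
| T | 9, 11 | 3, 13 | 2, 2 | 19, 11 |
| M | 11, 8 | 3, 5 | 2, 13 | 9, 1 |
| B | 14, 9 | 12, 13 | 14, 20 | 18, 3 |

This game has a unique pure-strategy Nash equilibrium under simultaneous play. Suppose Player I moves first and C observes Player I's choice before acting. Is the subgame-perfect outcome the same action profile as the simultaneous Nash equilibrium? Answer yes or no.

Solve by backward induction (Player I leads).
- T → C plays X (best of 11, 13, 2, 11); Player I gets 3.
- M → C plays Y (best of 8, 5, 13, 1); Player I gets 2.
- B → C plays Y (best of 9, 13, 20, 3); Player I gets 14.
Maximizing over 3, 2, 14, Player I chooses B. Subgame-perfect outcome: (B, Y) with payoffs (14, 20).
Under simultaneous play:
Player I's best replies: W→B; X→B; Y→B; Z→T.
C's best replies: T→X; M→Y; B→Y.
The unique mutual best reply is (B, Y), giving (14, 20).
Sequential outcome (B, Y) coincides with the Nash profile (B, Y).

yes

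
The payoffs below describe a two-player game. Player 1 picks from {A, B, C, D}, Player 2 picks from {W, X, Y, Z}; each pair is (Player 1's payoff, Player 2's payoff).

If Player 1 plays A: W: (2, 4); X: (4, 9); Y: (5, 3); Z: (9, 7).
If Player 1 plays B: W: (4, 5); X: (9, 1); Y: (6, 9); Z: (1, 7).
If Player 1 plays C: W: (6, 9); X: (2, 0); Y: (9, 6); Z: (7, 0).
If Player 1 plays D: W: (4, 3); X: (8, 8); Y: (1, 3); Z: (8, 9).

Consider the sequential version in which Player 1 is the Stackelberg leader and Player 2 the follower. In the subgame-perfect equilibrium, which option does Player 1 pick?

Work backward from Player 2's decision.
- A → Player 2 plays X (best of 4, 9, 3, 7); Player 1 gets 4.
- B → Player 2 plays Y (best of 5, 1, 9, 7); Player 1 gets 6.
- C → Player 2 plays W (best of 9, 0, 6, 0); Player 1 gets 6.
- D → Player 2 plays Z (best of 3, 8, 3, 9); Player 1 gets 8.
Maximizing over 4, 6, 6, 8, Player 1 chooses D. Subgame-perfect outcome: (D, Z) with payoffs (8, 9).

D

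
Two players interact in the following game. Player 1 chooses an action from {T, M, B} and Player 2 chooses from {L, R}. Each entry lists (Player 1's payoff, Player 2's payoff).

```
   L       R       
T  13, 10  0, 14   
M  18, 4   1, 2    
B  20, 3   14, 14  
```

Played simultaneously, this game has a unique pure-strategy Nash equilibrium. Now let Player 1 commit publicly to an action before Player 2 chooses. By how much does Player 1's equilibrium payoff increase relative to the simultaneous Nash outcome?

Work backward from Player 2's decision.
- T: Player 2 compares 10, 14 and picks R; Player 1 would get 0.
- M: Player 2 compares 4, 2 and picks L; Player 1 would get 18.
- B: Player 2 compares 3, 14 and picks R; Player 1 would get 14.
Player 1's induced payoffs are 0, 18, 14, so Player 1 commits to M. Subgame-perfect outcome: (M, L) with payoffs (18, 4).
Now find the simultaneous Nash equilibrium.
Player 1's best replies: L→B; R→B.
Player 2's best replies: T→R; M→L; B→R.
The unique mutual best reply is (B, R), giving (14, 14).
Player 1's commitment gain: 18 − 14 = 4.

4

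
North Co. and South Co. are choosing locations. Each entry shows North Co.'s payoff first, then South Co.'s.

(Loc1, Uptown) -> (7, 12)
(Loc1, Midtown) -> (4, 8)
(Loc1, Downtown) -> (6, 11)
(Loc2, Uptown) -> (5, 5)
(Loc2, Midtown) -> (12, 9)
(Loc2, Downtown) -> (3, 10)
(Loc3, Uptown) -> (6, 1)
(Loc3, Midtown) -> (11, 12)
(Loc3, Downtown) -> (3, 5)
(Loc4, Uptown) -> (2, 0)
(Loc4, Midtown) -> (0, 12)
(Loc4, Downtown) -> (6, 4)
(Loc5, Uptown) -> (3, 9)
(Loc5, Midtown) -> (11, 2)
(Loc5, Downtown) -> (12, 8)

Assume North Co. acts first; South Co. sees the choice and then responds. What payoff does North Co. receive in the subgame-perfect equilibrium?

11

South Co. best-responds to each possible North Co. move:
- Loc1 → South Co. plays Uptown (best of 12, 8, 11); North Co. gets 7.
- Loc2 → South Co. plays Downtown (best of 5, 9, 10); North Co. gets 3.
- Loc3 → South Co. plays Midtown (best of 1, 12, 5); North Co. gets 11.
- Loc4 → South Co. plays Midtown (best of 0, 12, 4); North Co. gets 0.
- Loc5 → South Co. plays Uptown (best of 9, 2, 8); North Co. gets 3.
Among 7, 3, 11, 0, 3, the best is 11 at Loc3. Subgame-perfect outcome: (Loc3, Midtown) with payoffs (11, 12).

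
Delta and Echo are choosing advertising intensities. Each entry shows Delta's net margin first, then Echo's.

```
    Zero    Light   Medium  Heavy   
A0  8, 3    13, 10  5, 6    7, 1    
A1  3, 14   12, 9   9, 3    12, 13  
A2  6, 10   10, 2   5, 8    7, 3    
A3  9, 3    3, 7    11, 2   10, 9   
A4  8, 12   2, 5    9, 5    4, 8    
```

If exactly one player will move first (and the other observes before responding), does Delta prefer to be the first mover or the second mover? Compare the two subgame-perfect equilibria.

first

If Delta leads: Echo's best replies are A0→Light, A1→Zero, A2→Zero, A3→Heavy, A4→Zero; Delta's induced payoffs 13, 3, 6, 10, 8; outcome (A0, Light), payoffs (13, 10).
If Echo leads: Delta's best replies are Zero→A3, Light→A0, Medium→A3, Heavy→A1; Echo's induced payoffs 3, 10, 2, 13; outcome (A1, Heavy), payoffs (12, 13).
Delta gets 13 moving first and 12 moving second, so Delta prefers to move first.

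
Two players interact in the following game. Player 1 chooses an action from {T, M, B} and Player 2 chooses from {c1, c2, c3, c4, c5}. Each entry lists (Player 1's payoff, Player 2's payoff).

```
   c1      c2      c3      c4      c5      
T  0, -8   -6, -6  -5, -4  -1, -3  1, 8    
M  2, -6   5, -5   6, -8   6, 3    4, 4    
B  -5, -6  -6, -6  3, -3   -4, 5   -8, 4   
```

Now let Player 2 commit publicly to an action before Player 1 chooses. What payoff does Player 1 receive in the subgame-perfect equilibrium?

4

Player 1 best-responds to each possible Player 2 move:
- c1 → Player 1 plays M (best of 0, 2, -5); Player 2 gets -6.
- c2 → Player 1 plays M (best of -6, 5, -6); Player 2 gets -5.
- c3 → Player 1 plays M (best of -5, 6, 3); Player 2 gets -8.
- c4 → Player 1 plays M (best of -1, 6, -4); Player 2 gets 3.
- c5 → Player 1 plays M (best of 1, 4, -8); Player 2 gets 4.
Maximizing over -6, -5, -8, 3, 4, Player 2 chooses c5. Subgame-perfect outcome: (M, c5) with payoffs (4, 4).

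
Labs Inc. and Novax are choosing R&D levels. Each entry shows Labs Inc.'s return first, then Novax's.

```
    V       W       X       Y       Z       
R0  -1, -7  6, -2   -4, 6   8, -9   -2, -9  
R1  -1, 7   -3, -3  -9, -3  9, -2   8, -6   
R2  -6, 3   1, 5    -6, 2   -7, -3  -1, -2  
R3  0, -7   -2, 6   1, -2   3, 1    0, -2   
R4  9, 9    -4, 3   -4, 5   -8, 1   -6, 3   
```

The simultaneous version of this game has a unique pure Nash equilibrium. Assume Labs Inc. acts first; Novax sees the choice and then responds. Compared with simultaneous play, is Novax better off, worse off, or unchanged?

unchanged

Backward induction with Labs Inc. moving first.
- R0: Novax compares -7, -2, 6, -9, -9 and picks X; Labs Inc. would get -4.
- R1: Novax compares 7, -3, -3, -2, -6 and picks V; Labs Inc. would get -1.
- R2: Novax compares 3, 5, 2, -3, -2 and picks W; Labs Inc. would get 1.
- R3: Novax compares -7, 6, -2, 1, -2 and picks W; Labs Inc. would get -2.
- R4: Novax compares 9, 3, 5, 1, 3 and picks V; Labs Inc. would get 9.
Labs Inc.'s induced payoffs are -4, -1, 1, -2, 9, so Labs Inc. commits to R4. Subgame-perfect outcome: (R4, V) with payoffs (9, 9).
Now find the simultaneous Nash equilibrium.
Labs Inc.'s best replies: V→R4; W→R0; X→R3; Y→R1; Z→R1.
Novax's best replies: R0→X; R1→V; R2→W; R3→W; R4→V.
Only (R4, V) has each player best-responding; Nash payoffs (9, 9).
Novax earns 9 sequentially versus 9 at the Nash outcome: unchanged.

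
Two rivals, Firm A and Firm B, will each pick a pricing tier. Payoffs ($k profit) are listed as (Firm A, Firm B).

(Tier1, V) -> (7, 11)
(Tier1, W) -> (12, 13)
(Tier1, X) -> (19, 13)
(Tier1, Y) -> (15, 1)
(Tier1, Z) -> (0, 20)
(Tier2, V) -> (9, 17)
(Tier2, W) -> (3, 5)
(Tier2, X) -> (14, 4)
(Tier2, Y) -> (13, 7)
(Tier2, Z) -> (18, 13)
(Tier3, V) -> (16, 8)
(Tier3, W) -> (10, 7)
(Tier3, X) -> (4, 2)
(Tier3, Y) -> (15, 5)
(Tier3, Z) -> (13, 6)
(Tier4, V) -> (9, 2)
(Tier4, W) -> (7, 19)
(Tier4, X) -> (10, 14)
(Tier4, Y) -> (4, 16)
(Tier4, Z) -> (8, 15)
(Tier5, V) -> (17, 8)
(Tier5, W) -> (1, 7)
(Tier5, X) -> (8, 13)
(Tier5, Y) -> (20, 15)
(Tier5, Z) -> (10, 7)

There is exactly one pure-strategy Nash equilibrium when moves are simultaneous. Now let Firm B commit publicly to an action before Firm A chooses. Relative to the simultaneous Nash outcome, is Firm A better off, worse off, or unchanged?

Solve by backward induction (Firm B leads).
- V: BR = Tier5, leader payoff 8.
- W: BR = Tier1, leader payoff 13.
- X: BR = Tier1, leader payoff 13.
- Y: BR = Tier5, leader payoff 15.
- Z: BR = Tier2, leader payoff 13.
Among 8, 13, 13, 15, 13, the best is 15 at Y. Subgame-perfect outcome: (Tier5, Y) with payoffs (20, 15).
Under simultaneous play:
Firm A's best replies: V→Tier5; W→Tier1; X→Tier1; Y→Tier5; Z→Tier2.
Firm B's best replies: Tier1→Z; Tier2→V; Tier3→V; Tier4→W; Tier5→Y.
Only (Tier5, Y) has each player best-responding; Nash payoffs (20, 15).
Firm A earns 20 sequentially versus 20 at the Nash outcome: unchanged.

unchanged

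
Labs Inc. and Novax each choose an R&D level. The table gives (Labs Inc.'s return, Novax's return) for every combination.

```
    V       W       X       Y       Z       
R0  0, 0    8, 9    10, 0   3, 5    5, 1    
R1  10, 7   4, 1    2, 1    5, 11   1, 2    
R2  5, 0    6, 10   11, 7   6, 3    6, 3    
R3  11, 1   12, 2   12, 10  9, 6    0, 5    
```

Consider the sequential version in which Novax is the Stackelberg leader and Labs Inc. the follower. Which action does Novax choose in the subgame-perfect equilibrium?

X

Work backward from Labs Inc.'s decision.
- V: Labs Inc. compares 0, 10, 5, 11 and picks R3; Novax would get 1.
- W: Labs Inc. compares 8, 4, 6, 12 and picks R3; Novax would get 2.
- X: Labs Inc. compares 10, 2, 11, 12 and picks R3; Novax would get 10.
- Y: Labs Inc. compares 3, 5, 6, 9 and picks R3; Novax would get 6.
- Z: Labs Inc. compares 5, 1, 6, 0 and picks R2; Novax would get 3.
Maximizing over 1, 2, 10, 6, 3, Novax chooses X. Subgame-perfect outcome: (R3, X) with payoffs (12, 10).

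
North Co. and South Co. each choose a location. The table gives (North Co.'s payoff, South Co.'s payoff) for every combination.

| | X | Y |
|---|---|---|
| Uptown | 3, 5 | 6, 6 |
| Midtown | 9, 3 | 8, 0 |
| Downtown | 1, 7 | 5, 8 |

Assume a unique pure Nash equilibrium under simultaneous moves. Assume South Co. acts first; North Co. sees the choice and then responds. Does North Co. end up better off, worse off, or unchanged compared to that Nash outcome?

unchanged

Backward induction with South Co. moving first.
- X: North Co. compares 3, 9, 1 and picks Midtown; South Co. would get 3.
- Y: North Co. compares 6, 8, 5 and picks Midtown; South Co. would get 0.
Maximizing over 3, 0, South Co. chooses X. Subgame-perfect outcome: (Midtown, X) with payoffs (9, 3).
Under simultaneous play:
North Co.'s best replies: X→Midtown; Y→Midtown.
South Co.'s best replies: Uptown→Y; Midtown→X; Downtown→Y.
The unique mutual best reply is (Midtown, X), giving (9, 3).
North Co. earns 9 sequentially versus 9 at the Nash outcome: unchanged.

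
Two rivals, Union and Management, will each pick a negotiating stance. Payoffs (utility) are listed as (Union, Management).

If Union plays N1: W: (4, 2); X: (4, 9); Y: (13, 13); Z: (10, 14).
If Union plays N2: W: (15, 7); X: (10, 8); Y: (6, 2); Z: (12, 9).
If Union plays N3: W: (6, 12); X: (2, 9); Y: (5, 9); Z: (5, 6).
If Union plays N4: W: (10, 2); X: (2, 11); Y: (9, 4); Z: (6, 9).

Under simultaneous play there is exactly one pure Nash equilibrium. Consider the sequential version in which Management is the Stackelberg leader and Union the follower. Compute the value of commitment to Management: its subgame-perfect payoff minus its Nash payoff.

4

Union best-responds to each possible Management move:
- W: Union compares 4, 15, 6, 10 and picks N2; Management would get 7.
- X: Union compares 4, 10, 2, 2 and picks N2; Management would get 8.
- Y: Union compares 13, 6, 5, 9 and picks N1; Management would get 13.
- Z: Union compares 10, 12, 5, 6 and picks N2; Management would get 9.
Among 7, 8, 13, 9, the best is 13 at Y. Subgame-perfect outcome: (N1, Y) with payoffs (13, 13).
For the simultaneous game, intersect best replies.
Union's best replies: W→N2; X→N2; Y→N1; Z→N2.
Management's best replies: N1→Z; N2→Z; N3→W; N4→X.
The unique mutual best reply is (N2, Z), giving (12, 9).
Management's commitment gain: 13 − 9 = 4.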